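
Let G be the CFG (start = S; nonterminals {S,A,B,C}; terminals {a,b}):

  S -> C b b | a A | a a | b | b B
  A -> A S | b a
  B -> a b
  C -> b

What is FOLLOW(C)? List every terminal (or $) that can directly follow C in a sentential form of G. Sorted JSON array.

Compute FIRST by fixpoint:
pass 1:
  A via A→b a: +{b}
  B via B→a b: +{a}
  C via C→b: +{b}
  S via S→C b b: +{b}
  S via S→a A: +{a}
  S: {a,b}  A: {b}  B: {a}  C: {b}
pass 2: (stable)
  S: {a,b}  A: {b}  B: {a}  C: {b}

FOLLOW iteration:
FOLLOW(S) := {$}
[1]
  A→A S: FOLLOW(A) ⊇ FIRST(S) = {a,b}; new: +{a,b}
  A→A S: FOLLOW(S) ⊇ FOLLOW(A) ⊇ {a,b}; new: +{a,b}
  S→C b b: FOLLOW(C) ⊇ FIRST(b) = {b}; new: +{b}
  S→a A: FOLLOW(A) ⊇ FOLLOW(S) ⊇ {$,a,b}; new: +{$}
  S→b B: FOLLOW(B) ⊇ FOLLOW(S) ⊇ {$,a,b}; new: +{$,a,b}
  S: {$,a,b}  A: {$,a,b}  B: {$,a,b}  C: {b}
[2] (stable)
  S: {$,a,b}  A: {$,a,b}  B: {$,a,b}  C: {b}

FOLLOW(C) = ["b"]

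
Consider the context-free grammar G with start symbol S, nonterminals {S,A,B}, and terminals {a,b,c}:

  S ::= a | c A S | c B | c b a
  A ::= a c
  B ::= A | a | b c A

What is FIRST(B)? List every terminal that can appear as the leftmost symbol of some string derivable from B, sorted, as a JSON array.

Compute FIRST by fixpoint:
pass 1:
  A via A→a c: +{a}
  B via B→A: +{a}
  B via B→b c A: +{b}
  S via S→a: +{a}
  S via S→c A S: +{c}
  S: {a,c}  A: {a}  B: {a,b}
pass 2: done
  S: {a,c}  A: {a}  B: {a,b}

FIRST(B) = ["a", "b"]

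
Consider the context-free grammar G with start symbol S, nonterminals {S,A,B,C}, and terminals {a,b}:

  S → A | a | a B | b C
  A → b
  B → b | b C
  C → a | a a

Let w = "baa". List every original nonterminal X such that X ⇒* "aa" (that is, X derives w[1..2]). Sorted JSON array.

CNF form of G:
  S -> T0 C | T1 B | a | b
  A -> b
  B -> T0 C | b
  C -> T1 T1 | a
  T0 -> b
  T1 -> a

CYK fill — only the sub-triangle for w[1..2]:
  cell(1,1) a: {C,S,T1}  orig:{C,S}
  cell(2,2) a: {C,S,T1}  orig:{C,S}
  cell(1,2) aa: {C}

Original NTs in T[1,2] deriving "aa": ["C"]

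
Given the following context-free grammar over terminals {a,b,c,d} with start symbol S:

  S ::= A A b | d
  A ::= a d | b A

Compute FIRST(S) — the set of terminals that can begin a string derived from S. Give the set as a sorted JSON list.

FIRST sets, iterate to fixpoint:
pass 1:
  A via A→a d: +{a}
  A via A→b A: +{b}
  S via S→A A b: +{a,b}
  S via S→d: +{d}
  FIRST(S)={a,b,d}  FIRST(A)={a,b}
pass 2: — fixpoint
  FIRST(S)={a,b,d}  FIRST(A)={a,b}

FIRST(S) = ["a", "b", "d"]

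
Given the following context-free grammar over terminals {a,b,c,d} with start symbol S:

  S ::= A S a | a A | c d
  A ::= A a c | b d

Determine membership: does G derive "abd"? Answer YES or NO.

Convert to CNF:
  S -> A X5 | T0 A | T1 T3
  A -> A X4 | T2 T3
  T0 -> a
  T1 -> c
  T2 -> b
  T3 -> d
  X4 -> T0 T1
  X5 -> S T0

Fill CYK table bottom-up:
  [0..0]={T0}  "a"  orig:{}
  [1..1]={T2}  "b"  orig:{}
  [2..2]={T3}  "d"  orig:{}
  [0..1]=∅  "ab"
  [1..2]={A}  "bd"
  [0..2]={S}  "abd"

S ∈ T[0,2] ⇒ YES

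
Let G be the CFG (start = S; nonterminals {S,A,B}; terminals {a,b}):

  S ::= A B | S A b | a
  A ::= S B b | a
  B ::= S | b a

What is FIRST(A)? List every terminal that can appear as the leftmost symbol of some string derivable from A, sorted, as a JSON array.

FIRST sets, iterate to fixpoint:
pass 1:
  A via A→a: +{a}
  B via B→b a: +{b}
  S via S→A B: +{a}
  FIRST(S)={a}  FIRST(A)={a}  FIRST(B)={b}
pass 2:
  B via B→S: +{a}
  FIRST(S)={a}  FIRST(A)={a}  FIRST(B)={a,b}
pass 3: (no change)
  FIRST(S)={a}  FIRST(A)={a}  FIRST(B)={a,b}

FIRST(A) = ["a"]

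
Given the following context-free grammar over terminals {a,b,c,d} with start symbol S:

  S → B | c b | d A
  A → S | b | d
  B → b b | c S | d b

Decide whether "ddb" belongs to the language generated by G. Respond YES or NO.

CNF form of G:
  S -> T0 T0 | T1 S | T1 T0 | T2 A | T2 T0
  A -> T0 T0 | T1 S | T1 T0 | T2 A | T2 T0 | b | d
  B -> T0 T0 | T1 S | T2 T0
  T0 -> b
  T1 -> c
  T2 -> d

CYK fill:
  [0..0]={A,T2}  "d"  orig:{A}
  [1..1]={A,T2}  "d"  orig:{A}
  [2..2]={A,T0}  "b"  orig:{A}
  [0..1]={A,S}  "dd"
  [1..2]={A,B,S}  "db"
  [0..2]={A,S}  "ddb"

S ∈ T[0,2] ⇒ YES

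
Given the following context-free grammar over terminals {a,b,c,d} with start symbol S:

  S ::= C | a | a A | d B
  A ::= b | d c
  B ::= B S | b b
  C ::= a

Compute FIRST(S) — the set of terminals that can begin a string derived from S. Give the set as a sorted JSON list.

Compute FIRST by fixpoint:
round 1:
  A via A→b: +{b}
  A via A→d c: +{d}
  B via B→b b: +{b}
  C via C→a: +{a}
  S via S→C: +{a}
  S via S→d B: +{d}
  FIRST[S]={a,d}  FIRST[A]={b,d}  FIRST[B]={b}  FIRST[C]={a}
round 2: done
  FIRST[S]={a,d}  FIRST[A]={b,d}  FIRST[B]={b}  FIRST[C]={a}

FIRST(S) = ["a", "d"]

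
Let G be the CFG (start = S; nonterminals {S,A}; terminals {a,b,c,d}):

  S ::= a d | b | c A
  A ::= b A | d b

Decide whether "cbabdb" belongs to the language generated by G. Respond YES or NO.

CNF form of G:
  S -> T2 T1 | T3 A | b
  A -> T0 A | T1 T0
  T0 -> b
  T1 -> d
  T2 -> a
  T3 -> c

CYK fill:
  T[0,0] 'c' = {T3}  orig:{}
  T[1,1] 'b' = {S,T0}  orig:{S}
  T[2,2] 'a' = {T2}  orig:{}
  T[3,3] 'b' = {S,T0}  orig:{S}
  T[4,4] 'd' = {T1}  orig:{}
  T[5,5] 'b' = {S,T0}  orig:{S}
  T[0,1] 'cb' = ∅
  T[1,2] 'ba' = ∅
  T[2,3] 'ab' = ∅
  T[3,4] 'bd' = ∅
  T[4,5] 'db' = {A}
  T[0,2] 'cba' = ∅
  T[1,3] 'bab' = ∅
  T[2,4] 'abd' = ∅
  T[3,5] 'bdb' = {A}
  T[0,3] 'cbab' = ∅
  T[1,4] 'babd' = ∅
  T[2,5] 'abdb' = ∅
  T[0,4] 'cbabd' = ∅
  T[1,5] 'babdb' = ∅
  T[0,5] 'cbabdb' = ∅

S ∉ T[0,5] ⇒ NO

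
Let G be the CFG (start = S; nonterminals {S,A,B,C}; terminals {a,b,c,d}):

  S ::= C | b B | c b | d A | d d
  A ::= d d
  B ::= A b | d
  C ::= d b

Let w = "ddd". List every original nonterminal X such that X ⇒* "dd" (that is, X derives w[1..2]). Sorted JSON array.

Convert to CNF:
  S -> T0 A | T0 T0 | T0 T1 | T1 B | T2 T1
  A -> T0 T0
  B -> A T1 | d
  C -> T0 T1
  T0 -> d
  T1 -> b
  T2 -> c

Fill CYK table bottom-up (cells [i..j] with 1 ≤ i ≤ j ≤ 2 only):
  T[1,1] 'd' = {B,T0}  orig:{B}
  T[2,2] 'd' = {B,T0}  orig:{B}
  T[1,2] 'dd' = {A,S}

Original NTs in T[1,2] deriving "dd": ["A", "S"]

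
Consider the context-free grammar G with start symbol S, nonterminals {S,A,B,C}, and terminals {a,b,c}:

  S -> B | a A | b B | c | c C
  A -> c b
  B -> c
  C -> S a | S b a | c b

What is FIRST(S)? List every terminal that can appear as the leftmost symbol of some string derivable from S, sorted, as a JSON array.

Compute FIRST by fixpoint:
[1]
  A via A→c b: +{c}
  B via B→c: +{c}
  C via C→c b: +{c}
  S via S→B: +{c}
  S via S→a A: +{a}
  S via S→b B: +{b}
  FIRST(S)={a,b,c}  FIRST(A)={c}  FIRST(B)={c}  FIRST(C)={c}
[2]
  C via C→S a: +{a,b}
  FIRST(S)={a,b,c}  FIRST(A)={c}  FIRST(B)={c}  FIRST(C)={a,b,c}
[3] — fixpoint
  FIRST(S)={a,b,c}  FIRST(A)={c}  FIRST(B)={c}  FIRST(C)={a,b,c}

FIRST(S) = ["a", "b", "c"]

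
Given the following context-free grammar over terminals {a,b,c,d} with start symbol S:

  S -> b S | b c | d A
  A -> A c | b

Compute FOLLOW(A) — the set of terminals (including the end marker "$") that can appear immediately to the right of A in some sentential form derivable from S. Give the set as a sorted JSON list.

Compute FIRST by fixpoint:
iter 1:
  A via A→b: +{b}
  S via S→b S: +{b}
  S via S→d A: +{d}
  S: {b,d}  A: {b}
iter 2: (stable)
  S: {b,d}  A: {b}

FOLLOW sets:
initialize: $ ∈ FOLLOW(S)
iter 1:
  A→A c: FOLLOW(A) ⊇ FIRST(c) = {c}; new: +{c}
  S→d A: FOLLOW(A) ⊇ FOLLOW(S) ⊇ {$}; new: +{$}
  S: {$}  A: {$,c}
iter 2: done
  S: {$}  A: {$,c}

FOLLOW(A) = ["$", "c"]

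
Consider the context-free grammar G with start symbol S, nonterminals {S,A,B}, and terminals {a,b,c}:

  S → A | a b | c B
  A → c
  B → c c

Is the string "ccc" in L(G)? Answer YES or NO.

Convert to CNF:
  S -> T0 B | T1 T2 | c
  A -> c
  B -> T0 T0
  T0 -> c
  T1 -> a
  T2 -> b

CYK table (by increasing span):
  T[0,0] 'c' = {A,S,T0}  orig:{A,S}
  T[1,1] 'c' = {A,S,T0}  orig:{A,S}
  T[2,2] 'c' = {A,S,T0}  orig:{A,S}
  T[0,1] 'cc' = {B}
  T[1,2] 'cc' = {B}
  T[0,2] 'ccc' = {S}

S ∈ T[0,2] ⇒ YES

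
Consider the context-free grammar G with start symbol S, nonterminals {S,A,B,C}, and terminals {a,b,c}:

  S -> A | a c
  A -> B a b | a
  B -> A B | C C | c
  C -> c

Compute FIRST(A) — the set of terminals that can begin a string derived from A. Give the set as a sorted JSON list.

FIRST iteration:
[1]
  A via A→a: +{a}
  B via B→A B: +{a}
  B via B→c: +{c}
  C via C→c: +{c}
  S via S→A: +{a}
  FIRST(S)={a}  FIRST(A)={a}  FIRST(B)={a,c}  FIRST(C)={c}
[2]
  A via A→B a b: +{c}
  S via S→A: +{c}
  FIRST(S)={a,c}  FIRST(A)={a,c}  FIRST(B)={a,c}  FIRST(C)={c}
[3] (no change)
  FIRST(S)={a,c}  FIRST(A)={a,c}  FIRST(B)={a,c}  FIRST(C)={c}

FIRST(A) = ["a", "c"]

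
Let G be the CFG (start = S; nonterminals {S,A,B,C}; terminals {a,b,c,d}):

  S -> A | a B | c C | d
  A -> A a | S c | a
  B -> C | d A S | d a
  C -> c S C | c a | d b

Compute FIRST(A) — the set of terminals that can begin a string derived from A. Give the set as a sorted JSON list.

FIRST iteration:
[1]
  A via A→a: +{a}
  B via B→d A S: +{d}
  C via C→c S C: +{c}
  C via C→d b: +{d}
  S via S→A: +{a}
  S via S→c C: +{c}
  S via S→d: +{d}
  FIRST(S)={a,c,d}  FIRST(A)={a}  FIRST(B)={d}  FIRST(C)={c,d}
[2]
  A via A→S c: +{c,d}
  B via B→C: +{c}
  FIRST(S)={a,c,d}  FIRST(A)={a,c,d}  FIRST(B)={c,d}  FIRST(C)={c,d}
[3] done
  FIRST(S)={a,c,d}  FIRST(A)={a,c,d}  FIRST(B)={c,d}  FIRST(C)={c,d}

FIRST(A) = ["a", "c", "d"]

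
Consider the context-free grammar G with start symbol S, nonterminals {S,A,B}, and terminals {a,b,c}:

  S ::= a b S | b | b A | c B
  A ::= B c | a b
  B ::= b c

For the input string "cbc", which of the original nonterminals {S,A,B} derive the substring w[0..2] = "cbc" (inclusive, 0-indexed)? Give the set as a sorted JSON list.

CNF form of G:
  S -> T0 B | T1 X3 | T2 A | b
  A -> B T0 | T1 T2
  B -> T2 T0
  T0 -> c
  T1 -> a
  T2 -> b
  X3 -> T2 S

CYK table (by increasing span), restricted to cells inside w[0..2]:
  cell(0,0) c: {T0}  orig:{}
  cell(1,1) b: {S,T2}  orig:{S}
  cell(2,2) c: {T0}  orig:{}
  cell(0,1) cb: ∅
  cell(1,2) bc: {B}
  cell(0,2) cbc: {S}

Original NTs in T[0,2] deriving "cbc": ["S"]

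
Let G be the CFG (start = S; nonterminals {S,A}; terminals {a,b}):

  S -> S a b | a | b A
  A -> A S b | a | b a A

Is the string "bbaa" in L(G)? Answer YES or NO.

Convert to CNF:
  S -> S X4 | T0 A | a
  A -> A X2 | T0 X3 | a
  T0 -> b
  T1 -> a
  X2 -> S T0
  X3 -> T1 A
  X4 -> T1 T0

CYK fill:
  T[0,0] 'b' = {T0}  orig:{}
  T[1,1] 'b' = {T0}  orig:{}
  T[2,2] 'a' = {A,S,T1}  orig:{A,S}
  T[3,3] 'a' = {A,S,T1}  orig:{A,S}
  T[0,1] 'bb' = ∅
  T[1,2] 'ba' = {S}
  T[2,3] 'aa' = {X3}  orig:{}
  T[0,2] 'bba' = ∅
  T[1,3] 'baa' = {A}
  T[0,3] 'bbaa' = {S}

S ∈ T[0,3] ⇒ YES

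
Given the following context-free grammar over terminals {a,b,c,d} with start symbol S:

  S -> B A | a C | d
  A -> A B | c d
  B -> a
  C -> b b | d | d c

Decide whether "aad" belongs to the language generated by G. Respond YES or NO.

Convert to CNF:
  S -> B A | T3 C | d
  A -> A B | T0 T1
  B -> a
  C -> T1 T0 | T2 T2 | d
  T0 -> c
  T1 -> d
  T2 -> b
  T3 -> a

CYK table (by increasing span):
  [0..0]={B,T3}  "a"  orig:{B}
  [1..1]={B,T3}  "a"  orig:{B}
  [2..2]={C,S,T1}  "d"  orig:{C,S}
  [0..1]=∅  "aa"
  [1..2]={S}  "ad"
  [0..2]=∅  "aad"

S ∉ T[0,2] ⇒ NO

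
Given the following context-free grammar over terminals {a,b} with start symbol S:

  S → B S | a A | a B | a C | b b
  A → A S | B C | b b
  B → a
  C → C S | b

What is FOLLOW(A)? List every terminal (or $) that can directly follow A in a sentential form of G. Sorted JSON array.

FIRST iteration:
[1]
  A via A→b b: +{b}
  B via B→a: +{a}
  C via C→b: +{b}
  S via S→B S: +{a}
  S via S→b b: +{b}
  S: {a,b}  A: {b}  B: {a}  C: {b}
[2]
  A via A→B C: +{a}
  S: {a,b}  A: {a,b}  B: {a}  C: {b}
[3] (no change)
  S: {a,b}  A: {a,b}  B: {a}  C: {b}

FOLLOW iteration:
FOLLOW(S) := {$}
pass 1:
  A→A S: FOLLOW(A) ⊇ FIRST(S) = {a,b}; new: +{a,b}
  A→A S: FOLLOW(S) ⊇ FOLLOW(A) ⊇ {a,b}; new: +{a,b}
  A→B C: FOLLOW(B) ⊇ FIRST(C) = {b}; new: +{b}
  A→B C: FOLLOW(C) ⊇ FOLLOW(A) ⊇ {a,b}; new: +{a,b}
  S→B S: FOLLOW(B) ⊇ FIRST(S) = {a,b}; new: +{a}
  S→a A: FOLLOW(A) ⊇ FOLLOW(S) ⊇ {$,a,b}; new: +{$}
  S→a B: FOLLOW(B) ⊇ FOLLOW(S) ⊇ {$,a,b}; new: +{$}
  S→a C: FOLLOW(C) ⊇ FOLLOW(S) ⊇ {$,a,b}; new: +{$}
  FOLLOW[S]={$,a,b}  FOLLOW[A]={$,a,b}  FOLLOW[B]={$,a,b}  FOLLOW[C]={$,a,b}
pass 2: — fixpoint
  FOLLOW[S]={$,a,b}  FOLLOW[A]={$,a,b}  FOLLOW[B]={$,a,b}  FOLLOW[C]={$,a,b}

FOLLOW(A) = ["$", "a", "b"]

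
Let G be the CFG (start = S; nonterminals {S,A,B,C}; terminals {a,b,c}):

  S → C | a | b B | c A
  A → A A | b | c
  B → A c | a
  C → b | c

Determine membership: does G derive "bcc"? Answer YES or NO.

CNF form of G:
  S -> T0 A | T1 B | a | b | c
  A -> A A | b | c
  B -> A T0 | a
  C -> b | c
  T0 -> c
  T1 -> b

CYK table (by increasing span):
  T[0,0] 'b' = {A,C,S,T1}  orig:{A,C,S}
  T[1,1] 'c' = {A,C,S,T0}  orig:{A,C,S}
  T[2,2] 'c' = {A,C,S,T0}  orig:{A,C,S}
  T[0,1] 'bc' = {A,B}
  T[1,2] 'cc' = {A,B,S}
  T[0,2] 'bcc' = {A,B,S}

S ∈ T[0,2] ⇒ YES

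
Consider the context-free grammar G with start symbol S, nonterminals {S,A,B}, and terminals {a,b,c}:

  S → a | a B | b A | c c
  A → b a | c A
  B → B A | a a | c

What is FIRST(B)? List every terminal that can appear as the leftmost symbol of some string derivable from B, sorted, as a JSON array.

FIRST iteration:
pass 1:
  A via A→b a: +{b}
  A via A→c A: +{c}
  B via B→a a: +{a}
  B via B→c: +{c}
  S via S→a: +{a}
  S via S→b A: +{b}
  S via S→c c: +{c}
  FIRST(S)={a,b,c}  FIRST(A)={b,c}  FIRST(B)={a,c}
pass 2: (stable)
  FIRST(S)={a,b,c}  FIRST(A)={b,c}  FIRST(B)={a,c}

FIRST(B) = ["a", "c"]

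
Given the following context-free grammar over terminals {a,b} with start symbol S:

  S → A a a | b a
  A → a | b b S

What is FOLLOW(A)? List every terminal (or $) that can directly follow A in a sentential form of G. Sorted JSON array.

Compute FIRST by fixpoint:
round 1:
  A via A→a: +{a}
  A via A→b b S: +{b}
  S via S→A a a: +{a,b}
  FIRST[S]={a,b}  FIRST[A]={a,b}
round 2: done
  FIRST[S]={a,b}  FIRST[A]={a,b}

FOLLOW iteration:
seed FOLLOW(S) with $
[1]
  S→A a a: FOLLOW(A) ⊇ FIRST(a) = {a}; new: +{a}
  S: {$}  A: {a}
[2]
  A→b b S: FOLLOW(S) ⊇ FOLLOW(A) ⊇ {a}; new: +{a}
  S: {$,a}  A: {a}
[3] — fixpoint
  S: {$,a}  A: {a}

FOLLOW(A) = ["a"]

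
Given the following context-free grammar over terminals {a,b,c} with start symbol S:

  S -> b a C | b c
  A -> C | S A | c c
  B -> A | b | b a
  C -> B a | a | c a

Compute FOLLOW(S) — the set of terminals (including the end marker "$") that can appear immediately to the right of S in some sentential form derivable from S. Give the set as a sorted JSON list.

FIRST sets, iterate to fixpoint:
pass 1:
  A via A→c c: +{c}
  B via B→A: +{c}
  B via B→b: +{b}
  C via C→B a: +{b,c}
  C via C→a: +{a}
  S via S→b a C: +{b}
  FIRST[S]={b}  FIRST[A]={c}  FIRST[B]={b,c}  FIRST[C]={a,b,c}
pass 2:
  A via A→C: +{a,b}
  B via B→A: +{a}
  FIRST[S]={b}  FIRST[A]={a,b,c}  FIRST[B]={a,b,c}  FIRST[C]={a,b,c}
pass 3: (stable)
  FIRST[S]={b}  FIRST[A]={a,b,c}  FIRST[B]={a,b,c}  FIRST[C]={a,b,c}

FOLLOW sets:
initialize: $ ∈ FOLLOW(S)
[1]
  A→S A: FOLLOW(S) ⊇ FIRST(A) = {a,b,c}; new: +{a,b,c}
  C→B a: FOLLOW(B) ⊇ FIRST(a) = {a}; new: +{a}
  S→b a C: FOLLOW(C) ⊇ FOLLOW(S) ⊇ {$,a,b,c}; new: +{$,a,b,c}
  S: {$,a,b,c}  A: {}  B: {a}  C: {$,a,b,c}
[2]
  B→A: FOLLOW(A) ⊇ FOLLOW(B) ⊇ {a}; new: +{a}
  S: {$,a,b,c}  A: {a}  B: {a}  C: {$,a,b,c}
[3] done
  S: {$,a,b,c}  A: {a}  B: {a}  C: {$,a,b,c}

FOLLOW(S) = ["$", "a", "b", "c"]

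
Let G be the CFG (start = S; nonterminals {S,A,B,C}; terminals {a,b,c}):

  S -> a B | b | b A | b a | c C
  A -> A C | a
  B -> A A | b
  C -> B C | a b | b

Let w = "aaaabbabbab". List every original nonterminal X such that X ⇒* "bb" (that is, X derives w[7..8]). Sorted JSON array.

CNF form of G:
  S -> T0 B | T1 A | T1 T0 | T2 C | b
  A -> A C | a
  B -> A A | b
  C -> B C | T0 T1 | b
  T0 -> a
  T1 -> b
  T2 -> c

Fill CYK table bottom-up (cells [i..j] with 7 ≤ i ≤ j ≤ 8 only):
  T[7,7] 'b' = {B,C,S,T1}  orig:{B,C,S}
  T[8,8] 'b' = {B,C,S,T1}  orig:{B,C,S}
  T[7,8] 'bb' = {C}

Original NTs in T[7,8] deriving "bb": ["C"]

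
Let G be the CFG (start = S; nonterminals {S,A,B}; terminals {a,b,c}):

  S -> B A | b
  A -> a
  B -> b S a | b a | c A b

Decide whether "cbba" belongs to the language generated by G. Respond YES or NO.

CNF form of G:
  S -> B A | b
  A -> a
  B -> T0 T1 | T0 X3 | T2 X4
  T0 -> b
  T1 -> a
  T2 -> c
  X3 -> S T1
  X4 -> A T0

CYK table (by increasing span):
  cell(0,0) c: {T2}  orig:{}
  cell(1,1) b: {S,T0}  orig:{S}
  cell(2,2) b: {S,T0}  orig:{S}
  cell(3,3) a: {A,T1}  orig:{A}
  cell(0,1) cb: ∅
  cell(1,2) bb: ∅
  cell(2,3) ba: {B,X3}  orig:{B}
  cell(0,2) cbb: ∅
  cell(1,3) bba: {B}
  cell(0,3) cbba: ∅

S ∉ T[0,3] ⇒ NO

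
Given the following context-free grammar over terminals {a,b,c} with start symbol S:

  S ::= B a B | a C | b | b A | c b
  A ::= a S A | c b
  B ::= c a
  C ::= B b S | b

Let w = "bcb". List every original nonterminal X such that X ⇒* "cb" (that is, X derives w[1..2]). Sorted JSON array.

Convert to CNF:
  S -> B X5 | T0 C | T1 T2 | T2 A | b
  A -> T0 X3 | T1 T2
  B -> T1 T0
  C -> B X4 | b
  T0 -> a
  T1 -> c
  T2 -> b
  X3 -> S A
  X4 -> T2 S
  X5 -> T0 B

CYK fill, restricted to cells inside w[1..2]:
  [1..1]={T1}  "c"  orig:{}
  [2..2]={C,S,T2}  "b"  orig:{C,S}
  [1..2]={A,S}  "cb"

Original NTs in T[1,2] deriving "cb": ["A", "S"]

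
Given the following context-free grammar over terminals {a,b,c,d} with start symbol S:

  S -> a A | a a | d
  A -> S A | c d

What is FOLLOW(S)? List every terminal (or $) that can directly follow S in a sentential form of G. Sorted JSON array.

FIRST iteration:
iter 1:
  A via A→c d: +{c}
  S via S→a A: +{a}
  S via S→d: +{d}
  FIRST[S]={a,d}  FIRST[A]={c}
iter 2:
  A via A→S A: +{a,d}
  FIRST[S]={a,d}  FIRST[A]={a,c,d}
iter 3: done
  FIRST[S]={a,d}  FIRST[A]={a,c,d}

FOLLOW sets:
seed FOLLOW(S) with $
[1]
  A→S A: FOLLOW(S) ⊇ FIRST(A) = {a,c,d}; new: +{a,c,d}
  S→a A: FOLLOW(A) ⊇ FOLLOW(S) ⊇ {$,a,c,d}; new: +{$,a,c,d}
  S: {$,a,c,d}  A: {$,a,c,d}
[2] — fixpoint
  S: {$,a,c,d}  A: {$,a,c,d}

FOLLOW(S) = ["$", "a", "c", "d"]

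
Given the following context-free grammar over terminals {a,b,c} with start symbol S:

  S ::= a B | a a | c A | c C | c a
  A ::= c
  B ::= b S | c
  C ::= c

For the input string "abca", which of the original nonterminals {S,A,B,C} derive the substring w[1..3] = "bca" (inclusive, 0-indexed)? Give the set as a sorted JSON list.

Convert to CNF:
  S -> T1 B | T1 T1 | T2 A | T2 C | T2 T1
  A -> c
  B -> T0 S | c
  C -> c
  T0 -> b
  T1 -> a
  T2 -> c

Fill CYK table bottom-up — only the sub-triangle for w[1..3]:
  T[1,1] 'b' = {T0}  orig:{}
  T[2,2] 'c' = {A,B,C,T2}  orig:{A,B,C}
  T[3,3] 'a' = {T1}  orig:{}
  T[1,2] 'bc' = ∅
  T[2,3] 'ca' = {S}
  T[1,3] 'bca' = {B}

Original NTs in T[1,3] deriving "bca": ["B"]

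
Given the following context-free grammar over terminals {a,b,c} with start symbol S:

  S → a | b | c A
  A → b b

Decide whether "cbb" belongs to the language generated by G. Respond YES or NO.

CNF form of G:
  S -> T1 A | a | b
  A -> T0 T0
  T0 -> b
  T1 -> c

Fill CYK table bottom-up:
  [0..0]={T1}  "c"  orig:{}
  [1..1]={S,T0}  "b"  orig:{S}
  [2..2]={S,T0}  "b"  orig:{S}
  [0..1]=∅  "cb"
  [1..2]={A}  "bb"
  [0..2]={S}  "cbb"

S ∈ T[0,2] ⇒ YES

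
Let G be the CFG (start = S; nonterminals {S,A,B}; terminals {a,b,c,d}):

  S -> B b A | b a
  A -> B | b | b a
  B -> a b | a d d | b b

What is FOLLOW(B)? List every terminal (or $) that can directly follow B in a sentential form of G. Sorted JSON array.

FIRST iteration:
pass 1:
  A via A→b: +{b}
  B via B→a b: +{a}
  B via B→b b: +{b}
  S via S→B b A: +{a,b}
  FIRST(S)={a,b}  FIRST(A)={b}  FIRST(B)={a,b}
pass 2:
  A via A→B: +{a}
  FIRST(S)={a,b}  FIRST(A)={a,b}  FIRST(B)={a,b}
pass 3: (no change)
  FIRST(S)={a,b}  FIRST(A)={a,b}  FIRST(B)={a,b}

Compute FOLLOW by fixpoint:
initialize: $ ∈ FOLLOW(S)
[1]
  S→B b A: FOLLOW(B) ⊇ FIRST(b) = {b}; new: +{b}
  S→B b A: FOLLOW(A) ⊇ FOLLOW(S) ⊇ {$}; new: +{$}
  S: {$}  A: {$}  B: {b}
[2]
  A→B: FOLLOW(B) ⊇ FOLLOW(A) ⊇ {$}; new: +{$}
  S: {$}  A: {$}  B: {$,b}
[3] done
  S: {$}  A: {$}  B: {$,b}

FOLLOW(B) = ["$", "b"]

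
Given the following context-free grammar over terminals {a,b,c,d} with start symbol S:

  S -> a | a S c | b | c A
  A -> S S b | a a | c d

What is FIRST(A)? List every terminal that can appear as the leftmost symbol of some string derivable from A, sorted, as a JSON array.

FIRST sets, iterate to fixpoint:
iter 1:
  A via A→a a: +{a}
  A via A→c d: +{c}
  S via S→a: +{a}
  S via S→b: +{b}
  S via S→c A: +{c}
  FIRST(S)={a,b,c}  FIRST(A)={a,c}
iter 2:
  A via A→S S b: +{b}
  FIRST(S)={a,b,c}  FIRST(A)={a,b,c}
iter 3: — fixpoint
  FIRST(S)={a,b,c}  FIRST(A)={a,b,c}

FIRST(A) = ["a", "b", "c"]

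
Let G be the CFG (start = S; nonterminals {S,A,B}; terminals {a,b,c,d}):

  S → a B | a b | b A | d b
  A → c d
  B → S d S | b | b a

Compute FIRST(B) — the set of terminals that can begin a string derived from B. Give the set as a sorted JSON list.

Compute FIRST by fixpoint:
pass 1:
  A via A→c d: +{c}
  B via B→b: +{b}
  S via S→a B: +{a}
  S via S→b A: +{b}
  S via S→d b: +{d}
  FIRST(S)={a,b,d}  FIRST(A)={c}  FIRST(B)={b}
pass 2:
  B via B→S d S: +{a,d}
  FIRST(S)={a,b,d}  FIRST(A)={c}  FIRST(B)={a,b,d}
pass 3: done
  FIRST(S)={a,b,d}  FIRST(A)={c}  FIRST(B)={a,b,d}

FIRST(B) = ["a", "b", "d"]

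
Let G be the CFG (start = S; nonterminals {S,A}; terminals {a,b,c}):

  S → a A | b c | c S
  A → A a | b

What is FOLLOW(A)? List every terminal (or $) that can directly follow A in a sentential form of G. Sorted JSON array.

FIRST iteration:
[1]
  A via A→b: +{b}
  S via S→a A: +{a}
  S via S→b c: +{b}
  S via S→c S: +{c}
  FIRST(S)={a,b,c}  FIRST(A)={b}
[2] — fixpoint
  FIRST(S)={a,b,c}  FIRST(A)={b}

FOLLOW sets:
seed FOLLOW(S) with $
[1]
  A→A a: FOLLOW(A) ⊇ FIRST(a) = {a}; new: +{a}
  S→a A: FOLLOW(A) ⊇ FOLLOW(S) ⊇ {$}; new: +{$}
  FOLLOW[S]={$}  FOLLOW[A]={$,a}
[2] (no change)
  FOLLOW[S]={$}  FOLLOW[A]={$,a}

FOLLOW(A) = ["$", "a"]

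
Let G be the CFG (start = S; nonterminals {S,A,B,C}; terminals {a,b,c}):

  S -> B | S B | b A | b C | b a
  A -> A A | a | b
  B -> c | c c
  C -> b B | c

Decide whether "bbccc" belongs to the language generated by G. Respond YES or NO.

Convert to CNF:
  S -> S B | T0 T0 | T1 A | T1 C | T1 T2 | c
  A -> A A | a | b
  B -> T0 T0 | c
  C -> T1 B | c
  T0 -> c
  T1 -> b
  T2 -> a

CYK table (by increasing span):
  [0..0]={A,T1}  "b"  orig:{A}
  [1..1]={A,T1}  "b"  orig:{A}
  [2..2]={B,C,S,T0}  "c"  orig:{B,C,S}
  [3..3]={B,C,S,T0}  "c"  orig:{B,C,S}
  [4..4]={B,C,S,T0}  "c"  orig:{B,C,S}
  [0..1]={A,S}  "bb"
  [1..2]={C,S}  "bc"
  [2..3]={B,S}  "cc"
  [3..4]={B,S}  "cc"
  [0..2]={S}  "bbc"
  [1..3]={C,S}  "bcc"
  [2..4]={S}  "ccc"
  [0..3]={S}  "bbcc"
  [1..4]={S}  "bccc"
  [0..4]={S}  "bbccc"

S ∈ T[0,4] ⇒ YES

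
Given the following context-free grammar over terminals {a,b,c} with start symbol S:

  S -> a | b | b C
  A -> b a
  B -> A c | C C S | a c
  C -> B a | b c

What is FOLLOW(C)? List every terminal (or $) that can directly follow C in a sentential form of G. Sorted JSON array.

FIRST sets, iterate to fixpoint:
pass 1:
  A via A→b a: +{b}
  B via B→A c: +{b}
  B via B→a c: +{a}
  C via C→B a: +{a,b}
  S via S→a: +{a}
  S via S→b: +{b}
  S: {a,b}  A: {b}  B: {a,b}  C: {a,b}
pass 2: (no change)
  S: {a,b}  A: {b}  B: {a,b}  C: {a,b}

FOLLOW sets:
seed FOLLOW(S) with $
[1]
  B→A c: FOLLOW(A) ⊇ FIRST(c) = {c}; new: +{c}
  B→C C S: FOLLOW(C) ⊇ FIRST(C) = {a,b}; new: +{a,b}
  C→B a: FOLLOW(B) ⊇ FIRST(a) = {a}; new: +{a}
  S→b C: FOLLOW(C) ⊇ FOLLOW(S) ⊇ {$}; new: +{$}
  FOLLOW(S)={$}  FOLLOW(A)={c}  FOLLOW(B)={a}  FOLLOW(C)={$,a,b}
[2]
  B→C C S: FOLLOW(S) ⊇ FOLLOW(B) ⊇ {a}; new: +{a}
  FOLLOW(S)={$,a}  FOLLOW(A)={c}  FOLLOW(B)={a}  FOLLOW(C)={$,a,b}
[3] (stable)
  FOLLOW(S)={$,a}  FOLLOW(A)={c}  FOLLOW(B)={a}  FOLLOW(C)={$,a,b}

FOLLOW(C) = ["$", "a", "b"]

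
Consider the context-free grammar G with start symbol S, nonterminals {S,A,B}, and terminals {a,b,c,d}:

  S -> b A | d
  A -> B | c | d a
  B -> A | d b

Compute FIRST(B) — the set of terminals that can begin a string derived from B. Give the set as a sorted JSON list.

FIRST iteration:
[1]
  A via A→c: +{c}
  A via A→d a: +{d}
  B via B→A: +{c,d}
  S via S→b A: +{b}
  S via S→d: +{d}
  FIRST(S)={b,d}  FIRST(A)={c,d}  FIRST(B)={c,d}
[2] — fixpoint
  FIRST(S)={b,d}  FIRST(A)={c,d}  FIRST(B)={c,d}

FIRST(B) = ["c", "d"]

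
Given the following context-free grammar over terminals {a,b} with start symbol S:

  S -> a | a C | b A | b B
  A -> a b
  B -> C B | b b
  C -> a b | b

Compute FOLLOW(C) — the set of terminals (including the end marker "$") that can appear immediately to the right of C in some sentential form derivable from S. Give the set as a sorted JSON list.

Compute FIRST by fixpoint:
pass 1:
  A via A→a b: +{a}
  B via B→b b: +{b}
  C via C→a b: +{a}
  C via C→b: +{b}
  S via S→a: +{a}
  S via S→b A: +{b}
  S: {a,b}  A: {a}  B: {b}  C: {a,b}
pass 2:
  B via B→C B: +{a}
  S: {a,b}  A: {a}  B: {a,b}  C: {a,b}
pass 3: — fixpoint
  S: {a,b}  A: {a}  B: {a,b}  C: {a,b}

FOLLOW iteration:
FOLLOW(S) := {$}
round 1:
  B→C B: FOLLOW(C) ⊇ FIRST(B) = {a,b}; new: +{a,b}
  S→a C: FOLLOW(C) ⊇ FOLLOW(S) ⊇ {$}; new: +{$}
  S→b A: FOLLOW(A) ⊇ FOLLOW(S) ⊇ {$}; new: +{$}
  S→b B: FOLLOW(B) ⊇ FOLLOW(S) ⊇ {$}; new: +{$}
  FOLLOW(S)={$}  FOLLOW(A)={$}  FOLLOW(B)={$}  FOLLOW(C)={$,a,b}
round 2: (stable)
  FOLLOW(S)={$}  FOLLOW(A)={$}  FOLLOW(B)={$}  FOLLOW(C)={$,a,b}

FOLLOW(C) = ["$", "a", "b"]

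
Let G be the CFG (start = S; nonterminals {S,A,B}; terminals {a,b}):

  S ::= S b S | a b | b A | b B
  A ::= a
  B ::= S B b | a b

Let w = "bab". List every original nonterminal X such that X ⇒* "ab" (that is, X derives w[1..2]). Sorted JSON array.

Convert to CNF:
  S -> S X3 | T0 A | T0 B | T1 T0
  A -> a
  B -> S X2 | T1 T0
  T0 -> b
  T1 -> a
  X2 -> B T0
  X3 -> T0 S

CYK fill, restricted to cells inside w[1..2]:
  [1..1]={A,T1}  "a"  orig:{A}
  [2..2]={T0}  "b"  orig:{}
  [1..2]={B,S}  "ab"

Original NTs in T[1,2] deriving "ab": ["B", "S"]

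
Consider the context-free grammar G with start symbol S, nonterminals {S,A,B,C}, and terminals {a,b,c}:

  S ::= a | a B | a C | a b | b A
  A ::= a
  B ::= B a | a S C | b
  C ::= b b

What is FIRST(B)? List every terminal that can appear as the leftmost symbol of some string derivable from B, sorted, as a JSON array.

Compute FIRST by fixpoint:
iter 1:
  A via A→a: +{a}
  B via B→a S C: +{a}
  B via B→b: +{b}
  C via C→b b: +{b}
  S via S→a: +{a}
  S via S→b A: +{b}
  S: {a,b}  A: {a}  B: {a,b}  C: {b}
iter 2: — fixpoint
  S: {a,b}  A: {a}  B: {a,b}  C: {b}

FIRST(B) = ["a", "b"]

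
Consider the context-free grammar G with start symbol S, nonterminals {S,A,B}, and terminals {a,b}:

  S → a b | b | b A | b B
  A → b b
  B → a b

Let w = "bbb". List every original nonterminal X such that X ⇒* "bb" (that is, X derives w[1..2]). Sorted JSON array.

Convert to CNF:
  S -> T0 A | T0 B | T1 T0 | b
  A -> T0 T0
  B -> T1 T0
  T0 -> b
  T1 -> a

CYK table (by increasing span) (cells [i..j] with 1 ≤ i ≤ j ≤ 2 only):
  T[1,1] 'b' = {S,T0}  orig:{S}
  T[2,2] 'b' = {S,T0}  orig:{S}
  T[1,2] 'bb' = {A}

Original NTs in T[1,2] deriving "bb": ["A"]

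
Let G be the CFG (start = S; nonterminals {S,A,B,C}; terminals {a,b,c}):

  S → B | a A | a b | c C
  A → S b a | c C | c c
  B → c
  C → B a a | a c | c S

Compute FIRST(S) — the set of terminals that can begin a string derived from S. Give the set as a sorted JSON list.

Compute FIRST by fixpoint:
pass 1:
  A via A→c C: +{c}
  B via B→c: +{c}
  C via C→B a a: +{c}
  C via C→a c: +{a}
  S via S→B: +{c}
  S via S→a A: +{a}
  FIRST(S)={a,c}  FIRST(A)={c}  FIRST(B)={c}  FIRST(C)={a,c}
pass 2:
  A via A→S b a: +{a}
  FIRST(S)={a,c}  FIRST(A)={a,c}  FIRST(B)={c}  FIRST(C)={a,c}
pass 3: (no change)
  FIRST(S)={a,c}  FIRST(A)={a,c}  FIRST(B)={c}  FIRST(C)={a,c}

FIRST(S) = ["a", "c"]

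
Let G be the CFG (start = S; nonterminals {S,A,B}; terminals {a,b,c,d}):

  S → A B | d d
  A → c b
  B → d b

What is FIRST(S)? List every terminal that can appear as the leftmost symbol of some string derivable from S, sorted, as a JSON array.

FIRST sets, iterate to fixpoint:
iter 1:
  A via A→c b: +{c}
  B via B→d b: +{d}
  S via S→A B: +{c}
  S via S→d d: +{d}
  FIRST[S]={c,d}  FIRST[A]={c}  FIRST[B]={d}
iter 2: done
  FIRST[S]={c,d}  FIRST[A]={c}  FIRST[B]={d}

FIRST(S) = ["c", "d"]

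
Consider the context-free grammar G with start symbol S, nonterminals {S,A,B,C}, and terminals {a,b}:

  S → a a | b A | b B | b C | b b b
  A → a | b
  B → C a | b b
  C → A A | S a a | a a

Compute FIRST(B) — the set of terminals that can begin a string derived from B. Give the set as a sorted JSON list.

FIRST sets, iterate to fixpoint:
[1]
  A via A→a: +{a}
  A via A→b: +{b}
  B via B→b b: +{b}
  C via C→A A: +{a,b}
  S via S→a a: +{a}
  S via S→b A: +{b}
  FIRST[S]={a,b}  FIRST[A]={a,b}  FIRST[B]={b}  FIRST[C]={a,b}
[2]
  B via B→C a: +{a}
  FIRST[S]={a,b}  FIRST[A]={a,b}  FIRST[B]={a,b}  FIRST[C]={a,b}
[3] — fixpoint
  FIRST[S]={a,b}  FIRST[A]={a,b}  FIRST[B]={a,b}  FIRST[C]={a,b}

FIRST(B) = ["a", "b"]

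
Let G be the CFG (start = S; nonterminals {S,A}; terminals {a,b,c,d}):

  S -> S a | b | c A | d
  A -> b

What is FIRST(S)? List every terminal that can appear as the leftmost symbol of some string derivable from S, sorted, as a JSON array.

Compute FIRST by fixpoint:
pass 1:
  A via A→b: +{b}
  S via S→b: +{b}
  S via S→c A: +{c}
  S via S→d: +{d}
  S: {b,c,d}  A: {b}
pass 2: done
  S: {b,c,d}  A: {b}

FIRST(S) = ["b", "c", "d"]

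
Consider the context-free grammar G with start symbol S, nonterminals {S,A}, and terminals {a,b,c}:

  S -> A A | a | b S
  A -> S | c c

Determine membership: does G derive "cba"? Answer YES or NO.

Convert to CNF:
  S -> A A | T0 S | a
  A -> A A | T0 S | T1 T1 | a
  T0 -> b
  T1 -> c

CYK fill:
  T[0,0] 'c' = {T1}  orig:{}
  T[1,1] 'b' = {T0}  orig:{}
  T[2,2] 'a' = {A,S}
  T[0,1] 'cb' = ∅
  T[1,2] 'ba' = {A,S}
  T[0,2] 'cba' = ∅

S ∉ T[0,2] ⇒ NO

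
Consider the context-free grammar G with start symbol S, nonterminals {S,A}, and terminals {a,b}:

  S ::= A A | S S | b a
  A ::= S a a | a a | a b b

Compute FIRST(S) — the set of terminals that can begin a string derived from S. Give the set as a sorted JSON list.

Compute FIRST by fixpoint:
[1]
  A via A→a a: +{a}
  S via S→A A: +{a}
  S via S→b a: +{b}
  FIRST(S)={a,b}  FIRST(A)={a}
[2]
  A via A→S a a: +{b}
  FIRST(S)={a,b}  FIRST(A)={a,b}
[3] (stable)
  FIRST(S)={a,b}  FIRST(A)={a,b}

FIRST(S) = ["a", "b"]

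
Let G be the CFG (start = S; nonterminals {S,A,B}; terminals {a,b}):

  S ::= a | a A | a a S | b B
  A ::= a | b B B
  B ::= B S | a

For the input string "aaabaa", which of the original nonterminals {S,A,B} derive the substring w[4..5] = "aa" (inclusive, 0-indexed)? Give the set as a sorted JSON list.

Convert to CNF:
  S -> T0 B | T1 A | T1 X3 | a
  A -> T0 X2 | a
  B -> B S | a
  T0 -> b
  T1 -> a
  X2 -> B B
  X3 -> T1 S

CYK table (by increasing span), restricted to cells inside w[4..5]:
  T[4,4] 'a' = {A,B,S,T1}  orig:{A,B,S}
  T[5,5] 'a' = {A,B,S,T1}  orig:{A,B,S}
  T[4,5] 'aa' = {B,S,X2,X3}  orig:{B,S}

Original NTs in T[4,5] deriving "aa": ["B", "S"]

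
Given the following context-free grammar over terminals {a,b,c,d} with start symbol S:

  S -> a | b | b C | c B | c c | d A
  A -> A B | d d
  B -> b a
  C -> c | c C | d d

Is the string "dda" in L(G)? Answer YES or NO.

Convert to CNF:
  S -> T0 A | T1 C | T3 B | T3 T3 | a | b
  A -> A B | T0 T0
  B -> T1 T2
  C -> T0 T0 | T3 C | c
  T0 -> d
  T1 -> b
  T2 -> a
  T3 -> c

CYK table (by increasing span):
  [0..0]={T0}  "d"  orig:{}
  [1..1]={T0}  "d"  orig:{}
  [2..2]={S,T2}  "a"  orig:{S}
  [0..1]={A,C}  "dd"
  [1..2]=∅  "da"
  [0..2]=∅  "dda"

S ∉ T[0,2] ⇒ NO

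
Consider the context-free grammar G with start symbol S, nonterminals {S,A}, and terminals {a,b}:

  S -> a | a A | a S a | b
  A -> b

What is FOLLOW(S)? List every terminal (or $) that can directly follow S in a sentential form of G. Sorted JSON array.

FIRST iteration:
[1]
  A via A→b: +{b}
  S via S→a: +{a}
  S via S→b: +{b}
  FIRST[S]={a,b}  FIRST[A]={b}
[2] — fixpoint
  FIRST[S]={a,b}  FIRST[A]={b}

FOLLOW iteration:
initialize: $ ∈ FOLLOW(S)
round 1:
  S→a A: FOLLOW(A) ⊇ FOLLOW(S) ⊇ {$}; new: +{$}
  S→a S a: FOLLOW(S) ⊇ FIRST(a) = {a}; new: +{a}
  FOLLOW[S]={$,a}  FOLLOW[A]={$}
round 2:
  S→a A: FOLLOW(A) ⊇ FOLLOW(S) ⊇ {$,a}; new: +{a}
  FOLLOW[S]={$,a}  FOLLOW[A]={$,a}
round 3: (stable)
  FOLLOW[S]={$,a}  FOLLOW[A]={$,a}

FOLLOW(S) = ["$", "a"]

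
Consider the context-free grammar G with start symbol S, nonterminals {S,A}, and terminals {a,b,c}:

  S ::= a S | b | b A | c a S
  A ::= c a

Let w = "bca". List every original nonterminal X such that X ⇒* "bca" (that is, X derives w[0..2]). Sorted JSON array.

Convert to CNF:
  S -> T0 X3 | T1 S | T2 A | b
  A -> T0 T1
  T0 -> c
  T1 -> a
  T2 -> b
  X3 -> T1 S

CYK fill (cells [i..j] with 0 ≤ i ≤ j ≤ 2 only):
  cell(0,0) b: {S,T2}  orig:{S}
  cell(1,1) c: {T0}  orig:{}
  cell(2,2) a: {T1}  orig:{}
  cell(0,1) bc: ∅
  cell(1,2) ca: {A}
  cell(0,2) bca: {S}

Original NTs in T[0,2] deriving "bca": ["S"]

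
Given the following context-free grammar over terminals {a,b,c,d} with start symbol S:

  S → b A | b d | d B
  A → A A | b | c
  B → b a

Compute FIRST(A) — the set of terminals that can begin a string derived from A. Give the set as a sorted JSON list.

FIRST iteration:
[1]
  A via A→b: +{b}
  A via A→c: +{c}
  B via B→b a: +{b}
  S via S→b A: +{b}
  S via S→d B: +{d}
  S: {b,d}  A: {b,c}  B: {b}
[2] — fixpoint
  S: {b,d}  A: {b,c}  B: {b}

FIRST(A) = ["b", "c"]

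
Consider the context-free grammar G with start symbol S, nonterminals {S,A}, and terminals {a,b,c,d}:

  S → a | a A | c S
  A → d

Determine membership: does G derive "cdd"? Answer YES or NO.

Convert to CNF:
  S -> T0 A | T1 S | a
  A -> d
  T0 -> a
  T1 -> c

CYK fill:
  cell(0,0) c: {T1}  orig:{}
  cell(1,1) d: {A}
  cell(2,2) d: {A}
  cell(0,1) cd: ∅
  cell(1,2) dd: ∅
  cell(0,2) cdd: ∅

S ∉ T[0,2] ⇒ NO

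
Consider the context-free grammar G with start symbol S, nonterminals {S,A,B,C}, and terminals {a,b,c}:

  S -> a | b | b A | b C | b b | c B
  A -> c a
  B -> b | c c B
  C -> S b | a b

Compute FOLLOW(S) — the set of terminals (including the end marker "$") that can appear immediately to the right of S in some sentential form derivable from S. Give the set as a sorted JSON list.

FIRST sets, iterate to fixpoint:
round 1:
  A via A→c a: +{c}
  B via B→b: +{b}
  B via B→c c B: +{c}
  C via C→a b: +{a}
  S via S→a: +{a}
  S via S→b: +{b}
  S via S→c B: +{c}
  FIRST[S]={a,b,c}  FIRST[A]={c}  FIRST[B]={b,c}  FIRST[C]={a}
round 2:
  C via C→S b: +{b,c}
  FIRST[S]={a,b,c}  FIRST[A]={c}  FIRST[B]={b,c}  FIRST[C]={a,b,c}
round 3: (stable)
  FIRST[S]={a,b,c}  FIRST[A]={c}  FIRST[B]={b,c}  FIRST[C]={a,b,c}

FOLLOW iteration:
initialize: $ ∈ FOLLOW(S)
round 1:
  C→S b: FOLLOW(S) ⊇ FIRST(b) = {b}; new: +{b}
  S→b A: FOLLOW(A) ⊇ FOLLOW(S) ⊇ {$,b}; new: +{$,b}
  S→b C: FOLLOW(C) ⊇ FOLLOW(S) ⊇ {$,b}; new: +{$,b}
  S→c B: FOLLOW(B) ⊇ FOLLOW(S) ⊇ {$,b}; new: +{$,b}
  FOLLOW[S]={$,b}  FOLLOW[A]={$,b}  FOLLOW[B]={$,b}  FOLLOW[C]={$,b}
round 2: (no change)
  FOLLOW[S]={$,b}  FOLLOW[A]={$,b}  FOLLOW[B]={$,b}  FOLLOW[C]={$,b}

FOLLOW(S) = ["$", "b"]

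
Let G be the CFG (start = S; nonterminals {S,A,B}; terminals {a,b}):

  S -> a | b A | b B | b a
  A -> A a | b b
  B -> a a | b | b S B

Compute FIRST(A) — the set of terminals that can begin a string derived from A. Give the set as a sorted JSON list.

FIRST iteration:
iter 1:
  A via A→b b: +{b}
  B via B→a a: +{a}
  B via B→b: +{b}
  S via S→a: +{a}
  S via S→b A: +{b}
  FIRST[S]={a,b}  FIRST[A]={b}  FIRST[B]={a,b}
iter 2: (no change)
  FIRST[S]={a,b}  FIRST[A]={b}  FIRST[B]={a,b}

FIRST(A) = ["b"]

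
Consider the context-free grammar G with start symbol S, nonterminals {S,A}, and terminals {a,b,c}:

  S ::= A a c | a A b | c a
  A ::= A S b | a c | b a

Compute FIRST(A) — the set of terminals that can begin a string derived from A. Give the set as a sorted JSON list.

Compute FIRST by fixpoint:
[1]
  A via A→a c: +{a}
  A via A→b a: +{b}
  S via S→A a c: +{a,b}
  S via S→c a: +{c}
  S: {a,b,c}  A: {a,b}
[2] — fixpoint
  S: {a,b,c}  A: {a,b}

FIRST(A) = ["a", "b"]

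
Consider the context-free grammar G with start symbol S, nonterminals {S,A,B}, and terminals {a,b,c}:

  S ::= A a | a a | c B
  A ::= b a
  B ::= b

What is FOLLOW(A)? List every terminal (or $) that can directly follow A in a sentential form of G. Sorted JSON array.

Compute FIRST by fixpoint:
iter 1:
  A via A→b a: +{b}
  B via B→b: +{b}
  S via S→A a: +{b}
  S via S→a a: +{a}
  S via S→c B: +{c}
  S: {a,b,c}  A: {b}  B: {b}
iter 2: — fixpoint
  S: {a,b,c}  A: {b}  B: {b}

FOLLOW iteration:
FOLLOW(S) := {$}
[1]
  S→A a: FOLLOW(A) ⊇ FIRST(a) = {a}; new: +{a}
  S→c B: FOLLOW(B) ⊇ FOLLOW(S) ⊇ {$}; new: +{$}
  S: {$}  A: {a}  B: {$}
[2] (no change)
  S: {$}  A: {a}  B: {$}

FOLLOW(A) = ["a"]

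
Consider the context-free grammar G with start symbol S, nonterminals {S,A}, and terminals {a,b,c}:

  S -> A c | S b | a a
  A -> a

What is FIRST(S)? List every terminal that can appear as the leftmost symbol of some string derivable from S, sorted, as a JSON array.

Compute FIRST by fixpoint:
[1]
  A via A→a: +{a}
  S via S→A c: +{a}
  FIRST(S)={a}  FIRST(A)={a}
[2] (no change)
  FIRST(S)={a}  FIRST(A)={a}

FIRST(S) = ["a"]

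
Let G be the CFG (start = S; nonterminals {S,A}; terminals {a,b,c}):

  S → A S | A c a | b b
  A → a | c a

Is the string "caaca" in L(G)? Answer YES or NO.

Convert to CNF:
  S -> A S | A X3 | T2 T2
  A -> T0 T1 | a
  T0 -> c
  T1 -> a
  T2 -> b
  X3 -> T0 T1

CYK fill:
  cell(0,0) c: {T0}  orig:{}
  cell(1,1) a: {A,T1}  orig:{A}
  cell(2,2) a: {A,T1}  orig:{A}
  cell(3,3) c: {T0}  orig:{}
  cell(4,4) a: {A,T1}  orig:{A}
  cell(0,1) ca: {A,X3}  orig:{A}
  cell(1,2) aa: ∅
  cell(2,3) ac: ∅
  cell(3,4) ca: {A,X3}  orig:{A}
  cell(0,2) caa: ∅
  cell(1,3) aac: ∅
  cell(2,4) aca: {S}
  cell(0,3) caac: ∅
  cell(1,4) aaca: {S}
  cell(0,4) caaca: {S}

S ∈ T[0,4] ⇒ YES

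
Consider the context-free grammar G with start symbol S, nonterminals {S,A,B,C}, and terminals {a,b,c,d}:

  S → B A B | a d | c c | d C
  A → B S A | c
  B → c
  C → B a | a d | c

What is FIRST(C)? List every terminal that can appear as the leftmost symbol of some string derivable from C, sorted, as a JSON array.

Compute FIRST by fixpoint:
iter 1:
  A via A→c: +{c}
  B via B→c: +{c}
  C via C→B a: +{c}
  C via C→a d: +{a}
  S via S→B A B: +{c}
  S via S→a d: +{a}
  S via S→d C: +{d}
  FIRST[S]={a,c,d}  FIRST[A]={c}  FIRST[B]={c}  FIRST[C]={a,c}
iter 2: — fixpoint
  FIRST[S]={a,c,d}  FIRST[A]={c}  FIRST[B]={c}  FIRST[C]={a,c}

FIRST(C) = ["a", "c"]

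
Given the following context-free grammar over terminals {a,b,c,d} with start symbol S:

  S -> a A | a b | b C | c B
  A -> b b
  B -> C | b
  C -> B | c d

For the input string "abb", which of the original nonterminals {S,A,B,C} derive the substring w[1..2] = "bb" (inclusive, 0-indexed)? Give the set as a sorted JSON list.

Convert to CNF:
  S -> T0 C | T1 B | T3 A | T3 T0
  A -> T0 T0
  B -> T1 T2 | b
  C -> T1 T2 | b
  T0 -> b
  T1 -> c
  T2 -> d
  T3 -> a

CYK table (by increasing span) — only the sub-triangle for w[1..2]:
  T[1,1] 'b' = {B,C,T0}  orig:{B,C}
  T[2,2] 'b' = {B,C,T0}  orig:{B,C}
  T[1,2] 'bb' = {A,S}

Original NTs in T[1,2] deriving "bb": ["A", "S"]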